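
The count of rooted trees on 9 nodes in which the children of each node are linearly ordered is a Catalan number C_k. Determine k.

A rooted plane tree on 9 nodes has 8 edges, and such trees are counted by C_8.

8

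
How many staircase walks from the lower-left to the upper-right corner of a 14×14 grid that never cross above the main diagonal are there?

Sub-diagonal monotone paths from (0,0) to (14,14) biject with Dyck paths of semilength 14, giving C_14.
C_14 = C(28,14)/15 = 40116600/15 = 2674440.

2674440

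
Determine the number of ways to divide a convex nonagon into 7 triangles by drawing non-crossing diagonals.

429

Triangulations of a convex m-gon are counted by C_{m−2}; with m = 9 this is C_7.
C_7 = C_6 · 2(2·6+1)/(6+2) = 132 · 26/8 = 429.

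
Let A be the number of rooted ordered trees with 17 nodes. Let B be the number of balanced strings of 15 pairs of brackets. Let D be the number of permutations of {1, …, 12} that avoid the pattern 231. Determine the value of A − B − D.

25454813

Rooted ordered (plane) trees on m nodes have m−1 edges and are counted by C_{m−1}; m = 17 gives C_16. So A = C_16 = 35357670.
A balanced arrangement of 15 bracket pairs is a Dyck word of semilength 15, so the count is C_15. So B = C_15 = 9694845.
Permutations of [n] avoiding any single length-3 pattern are counted by C_n; here n = 12. So D = C_12 = 208012.
A − B − D = 35357670 − 9694845 − 208012 = 25454813.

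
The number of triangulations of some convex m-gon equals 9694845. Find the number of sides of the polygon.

17

Triangulations of a convex m-gon are counted by C_{m−2}, and C_15 = 9694845.
So m − 2 = 15, giving m = 17 sides.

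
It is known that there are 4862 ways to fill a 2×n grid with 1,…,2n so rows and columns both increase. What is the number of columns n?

Standard Young tableaux of shape 2×n are counted by C_n. Since C_9 = 4862, the index is 9.

9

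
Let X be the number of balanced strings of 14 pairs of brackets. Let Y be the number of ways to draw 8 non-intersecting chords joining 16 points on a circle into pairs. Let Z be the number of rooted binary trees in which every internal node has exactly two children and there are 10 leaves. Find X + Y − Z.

2671008

With 14 pairs the number of balanced bracket strings is the Catalan number C_14. So X = C_14 = 2674440.
Non-crossing perfect matchings of 2n points on a circle are counted by C_n; with 16 points, n = 8. So Y = C_8 = 1430.
Full binary trees with 10 leaves have 10−1 = 9 internal nodes, so there are C_9 of them. So Z = C_9 = 4862.
X + Y − Z = 2674440 + 1430 − 4862 = 2671008.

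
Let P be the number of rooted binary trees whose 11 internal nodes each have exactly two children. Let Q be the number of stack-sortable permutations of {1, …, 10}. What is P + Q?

75582

Full binary trees with n internal nodes are counted by C_n; here n = 11. So P = C_11 = 58786.
By Knuth's characterisation, the stack-sortable permutations of length 10 are the 231-avoiders, numbering C_10. So Q = C_10 = 16796.
P + Q = 58786 + 16796 = 75582.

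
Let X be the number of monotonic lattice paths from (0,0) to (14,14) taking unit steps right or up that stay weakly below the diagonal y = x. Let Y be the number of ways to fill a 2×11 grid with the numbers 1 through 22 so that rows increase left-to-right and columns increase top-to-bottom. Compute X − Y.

2615654

Sub-diagonal monotone paths from (0,0) to (14,14) biject with Dyck paths of semilength 14, giving C_14. So X = C_14 = 2674440.
Standard Young tableaux of shape 2×n are counted by C_n; here n = 11. So Y = C_11 = 58786.
X − Y = 2674440 − 58786 = 2615654.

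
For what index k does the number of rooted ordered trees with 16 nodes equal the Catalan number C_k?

Rooted ordered (plane) trees on m nodes have m−1 edges and are counted by C_{m−1}; m = 16 gives C_15.

15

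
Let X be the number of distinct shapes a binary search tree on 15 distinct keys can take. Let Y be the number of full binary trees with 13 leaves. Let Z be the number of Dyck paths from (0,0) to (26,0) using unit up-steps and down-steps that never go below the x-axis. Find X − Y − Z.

8743933

There are C_n binary search tree shapes on n keys; with n = 15 that is C_15. So X = C_15 = 9694845.
A full binary tree with L leaves has L−1 internal nodes and is counted by C_{L−1}; L = 13 gives C_12. So Y = C_12 = 208012.
Dyck paths of semilength n (length 2n) are counted by C_n; here n = 13. So Z = C_13 = 742900.
X − Y − Z = 9694845 − 208012 − 742900 = 8743933.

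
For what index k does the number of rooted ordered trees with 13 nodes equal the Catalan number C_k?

12

Rooted ordered (plane) trees on m nodes have m−1 edges and are counted by C_{m−1}; m = 13 gives C_12.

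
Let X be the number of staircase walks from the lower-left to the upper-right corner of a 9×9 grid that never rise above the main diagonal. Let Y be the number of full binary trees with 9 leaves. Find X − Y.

Monotone paths in an n×n grid that stay weakly below the diagonal are counted by C_n; here n = 9. So X = C_9 = 4862.
Full binary trees with 9 leaves have 9−1 = 8 internal nodes, so there are C_8 of them. So Y = C_8 = 1430.
X − Y = 4862 − 1430 = 3432.

3432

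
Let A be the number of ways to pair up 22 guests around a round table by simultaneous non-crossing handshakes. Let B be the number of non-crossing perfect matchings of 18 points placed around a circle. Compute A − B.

Non-crossing handshake pairings of 2n people are counted by C_n; 22 people gives n = 11. So A = C_11 = 58786.
Non-crossing perfect matchings of 2n points on a circle are counted by C_n; with 18 points, n = 9. So B = C_9 = 4862.
A − B = 58786 − 4862 = 53924.

53924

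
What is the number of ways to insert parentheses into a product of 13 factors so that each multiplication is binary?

208012

Bracketing 13 factors into binary products is counted by C_{13−1} = C_12.
C_12 = C_11 · 2(2·11+1)/(11+2) = 58786 · 46/13 = 208012.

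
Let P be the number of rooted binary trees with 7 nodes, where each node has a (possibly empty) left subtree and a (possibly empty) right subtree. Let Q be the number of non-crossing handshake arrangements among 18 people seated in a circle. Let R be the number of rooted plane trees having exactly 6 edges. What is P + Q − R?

Rooted binary trees with 7 nodes (each child slot possibly empty) number C_7. So P = C_7 = 429.
Non-crossing handshake pairings of 2n people are counted by C_n; 18 people gives n = 9. So Q = C_9 = 4862.
A rooted plane tree with 6 edges has 7 nodes, and the count is C_6. So R = C_6 = 132.
P + Q − R = 429 + 4862 − 132 = 5159.

5159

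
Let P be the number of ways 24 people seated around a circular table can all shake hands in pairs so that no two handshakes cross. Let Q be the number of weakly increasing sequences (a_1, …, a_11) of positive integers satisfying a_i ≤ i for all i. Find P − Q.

149226

Non-crossing handshake pairings of 2n people are counted by C_n; 24 people gives n = 12. So P = C_12 = 208012.
Such sub-staircase sequences of length n are counted by C_n; here n = 11. So Q = C_11 = 58786.
P − Q = 208012 − 58786 = 149226.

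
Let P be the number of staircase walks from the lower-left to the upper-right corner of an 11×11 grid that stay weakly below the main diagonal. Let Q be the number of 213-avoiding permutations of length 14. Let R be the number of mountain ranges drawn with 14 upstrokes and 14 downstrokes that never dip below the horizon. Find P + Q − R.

58786

Monotone paths in an n×n grid that stay weakly below the diagonal are counted by C_n; here n = 11. So P = C_11 = 58786.
For any fixed pattern of length 3, the pattern-avoiding permutations of [14] number C_14. So Q = C_14 = 2674440.
A Dyck path with 14 up-steps and 14 down-steps has semilength 14, so there are C_14 of them. So R = C_14 = 2674440.
P + Q − R = 58786 + 2674440 − 2674440 = 58786.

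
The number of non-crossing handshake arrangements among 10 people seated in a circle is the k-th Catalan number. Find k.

Non-crossing handshake pairings of 2n people are counted by C_n; 10 people gives n = 5.

5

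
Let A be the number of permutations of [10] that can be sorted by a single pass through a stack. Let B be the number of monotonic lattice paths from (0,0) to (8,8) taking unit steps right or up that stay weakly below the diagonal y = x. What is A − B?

15366

By Knuth's characterisation, the stack-sortable permutations of length 10 are the 231-avoiders, numbering C_10. So A = C_10 = 16796.
Sub-diagonal monotone paths from (0,0) to (8,8) biject with Dyck paths of semilength 8, giving C_8. So B = C_8 = 1430.
A − B = 16796 − 1430 = 15366.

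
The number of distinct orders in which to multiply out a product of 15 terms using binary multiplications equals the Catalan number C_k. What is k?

Parenthesizations of m factors correspond to full binary trees with m leaves, counted by C_{m−1}; m = 15 gives C_14.

14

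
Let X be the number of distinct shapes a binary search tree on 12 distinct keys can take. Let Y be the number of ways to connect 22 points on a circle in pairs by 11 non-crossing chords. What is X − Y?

There are C_n binary search tree shapes on n keys; with n = 12 that is C_12. So X = C_12 = 208012.
Non-crossing perfect matchings of 2n points on a circle are counted by C_n; with 22 points, n = 11. So Y = C_11 = 58786.
X − Y = 208012 − 58786 = 149226.

149226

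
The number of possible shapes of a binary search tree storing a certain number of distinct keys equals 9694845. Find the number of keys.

Binary search tree shapes on n keys are counted by C_n. The Catalan number equal to 9694845 is C_15.

15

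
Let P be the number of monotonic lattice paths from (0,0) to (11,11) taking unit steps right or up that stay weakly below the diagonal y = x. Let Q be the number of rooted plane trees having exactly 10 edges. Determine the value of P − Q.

Monotone paths in an n×n grid that stay weakly below the diagonal are counted by C_n; here n = 11. So P = C_11 = 58786.
A rooted plane tree with 10 edges has 11 nodes, and the count is C_10. So Q = C_10 = 16796.
P − Q = 58786 − 16796 = 41990.

41990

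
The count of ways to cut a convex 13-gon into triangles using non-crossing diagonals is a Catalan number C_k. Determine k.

11

Triangulations of a convex m-gon are counted by C_{m−2}; with m = 13 this is C_11.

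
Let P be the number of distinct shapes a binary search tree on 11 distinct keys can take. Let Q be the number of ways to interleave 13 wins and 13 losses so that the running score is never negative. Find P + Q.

Binary trees (left/right distinguished) on n nodes are counted by C_n; here n = 11. So P = C_11 = 58786.
Reading a vote for the leader as '(' and for the other as ')' turns such a sequence into a balanced string of 13 pairs, so the count is C_13. So Q = C_13 = 742900.
P + Q = 58786 + 742900 = 801686.

801686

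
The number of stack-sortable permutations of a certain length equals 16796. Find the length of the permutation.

10

Stack-sortable permutations of [n] are counted by C_n, and C_10 = 16796.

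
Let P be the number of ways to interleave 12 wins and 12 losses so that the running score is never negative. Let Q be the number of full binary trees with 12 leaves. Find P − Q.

Ballot sequences with n votes each where one side never trails are Dyck words, counted by C_n; here n = 12. So P = C_12 = 208012.
A full binary tree with L leaves has L−1 internal nodes and is counted by C_{L−1}; L = 12 gives C_11. So Q = C_11 = 58786.
P − Q = 208012 − 58786 = 149226.

149226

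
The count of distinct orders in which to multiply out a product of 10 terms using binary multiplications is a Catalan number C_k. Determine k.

Parenthesizations of m factors correspond to full binary trees with m leaves, counted by C_{m−1}; m = 10 gives C_9.

9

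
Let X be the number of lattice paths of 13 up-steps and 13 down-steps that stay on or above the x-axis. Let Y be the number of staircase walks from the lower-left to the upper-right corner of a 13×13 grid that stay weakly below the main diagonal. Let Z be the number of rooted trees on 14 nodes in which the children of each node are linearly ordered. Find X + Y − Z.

742900

A Dyck path with 13 up-steps and 13 down-steps has semilength 13, so there are C_13 of them. So X = C_13 = 742900.
Sub-diagonal monotone paths from (0,0) to (13,13) biject with Dyck paths of semilength 13, giving C_13. So Y = C_13 = 742900.
Rooted ordered (plane) trees on m nodes have m−1 edges and are counted by C_{m−1}; m = 14 gives C_13. So Z = C_13 = 742900.
X + Y − Z = 742900 + 742900 − 742900 = 742900.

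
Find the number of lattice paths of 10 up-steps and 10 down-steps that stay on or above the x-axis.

16796

Paths of 10 up- and 10 down-steps that never dip below the axis are Dyck paths; their count is C_10.
C_10 = C(20,10)/11 = 184756/11 = 16796.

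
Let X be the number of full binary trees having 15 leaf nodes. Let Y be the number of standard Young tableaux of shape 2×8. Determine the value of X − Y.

A full binary tree with L leaves has L−1 internal nodes and is counted by C_{L−1}; L = 15 gives C_14. So X = C_14 = 2674440.
By the hook-length formula (or a Dyck-path bijection), SYT of shape 2×8 number C_8. So Y = C_8 = 1430.
X − Y = 2674440 − 1430 = 2673010.

2673010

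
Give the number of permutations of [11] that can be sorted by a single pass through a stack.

Stack-sortable permutations are exactly the 231-avoiding ones, counted by C_n; here n = 11.
C_11 = 58786.

58786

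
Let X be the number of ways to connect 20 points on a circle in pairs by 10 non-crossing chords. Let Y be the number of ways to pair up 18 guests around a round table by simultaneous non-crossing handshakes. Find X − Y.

11934

Non-crossing perfect matchings of 2n points on a circle are counted by C_n; with 20 points, n = 10. So X = C_10 = 16796.
With 18 = 2·9 people, non-crossing handshake pairings are non-crossing perfect matchings on a circle, counted by C_9. So Y = C_9 = 4862.
X − Y = 16796 − 4862 = 11934.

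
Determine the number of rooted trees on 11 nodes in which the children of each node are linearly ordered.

A rooted plane tree on 11 nodes has 10 edges, and such trees are counted by C_10.
C_10 = C(20,10)/11 = 184756/11 = 16796.

16796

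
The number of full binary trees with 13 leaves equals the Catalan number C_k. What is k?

12

Full binary trees with 13 leaves have 13−1 = 12 internal nodes, so there are C_12 of them.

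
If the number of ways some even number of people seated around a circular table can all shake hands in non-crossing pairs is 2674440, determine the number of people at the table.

Non-crossing handshake pairings of 2n people are counted by C_n. Since C_14 = 2674440, the index is 14.
So n = 14, and there are 2n = 28 people.

28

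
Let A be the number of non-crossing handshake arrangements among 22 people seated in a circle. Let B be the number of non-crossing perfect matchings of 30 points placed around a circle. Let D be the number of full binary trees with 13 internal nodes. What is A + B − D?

9010731

Non-crossing handshake pairings of 2n people are counted by C_n; 22 people gives n = 11. So A = C_11 = 58786.
Non-crossing perfect matchings of 2n points on a circle are counted by C_n; with 30 points, n = 15. So B = C_15 = 9694845.
The number of full binary trees on 13 internal nodes is the Catalan number C_13. So D = C_13 = 742900.
A + B − D = 58786 + 9694845 − 742900 = 9010731.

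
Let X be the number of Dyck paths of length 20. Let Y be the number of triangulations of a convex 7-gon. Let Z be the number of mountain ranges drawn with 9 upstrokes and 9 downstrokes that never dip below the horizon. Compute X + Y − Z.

Paths of 10 up- and 10 down-steps that never dip below the axis are Dyck paths; their count is C_10. So X = C_10 = 16796.
The number of triangulations of a 7-gon is the Catalan number C_5 (index = sides − 2). So Y = C_5 = 42.
Paths of 9 up- and 9 down-steps that never dip below the axis are Dyck paths; their count is C_9. So Z = C_9 = 4862.
X + Y − Z = 16796 + 42 − 4862 = 11976.

11976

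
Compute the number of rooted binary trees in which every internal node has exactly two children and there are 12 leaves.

58786

A full binary tree with L leaves has L−1 internal nodes and is counted by C_{L−1}; L = 12 gives C_11.
C_11 = C(22,11)/12 = 705432/12 = 58786.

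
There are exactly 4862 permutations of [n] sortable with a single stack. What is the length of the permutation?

9

Stack-sortable permutations of [n] are counted by C_n, and C_9 = 4862.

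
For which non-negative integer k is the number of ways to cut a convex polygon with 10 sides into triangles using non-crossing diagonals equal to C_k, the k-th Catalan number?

8

Triangulations of a convex m-gon are counted by C_{m−2}; with m = 10 this is C_8.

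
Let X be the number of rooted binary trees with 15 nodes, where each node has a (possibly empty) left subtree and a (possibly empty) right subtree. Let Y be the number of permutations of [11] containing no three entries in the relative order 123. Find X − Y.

9636059

There are C_n binary search tree shapes on n keys; with n = 15 that is C_15. So X = C_15 = 9694845.
For any fixed pattern of length 3, the pattern-avoiding permutations of [11] number C_11. So Y = C_11 = 58786.
X − Y = 9694845 − 58786 = 9636059.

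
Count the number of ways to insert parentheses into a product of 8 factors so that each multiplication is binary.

Parenthesizations of m factors correspond to full binary trees with m leaves, counted by C_{m−1}; m = 8 gives C_7.
C_7 = 429.

429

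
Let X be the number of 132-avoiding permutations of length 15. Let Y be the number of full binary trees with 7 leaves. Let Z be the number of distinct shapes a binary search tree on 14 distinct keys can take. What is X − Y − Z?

For any fixed pattern of length 3, the pattern-avoiding permutations of [15] number C_15. So X = C_15 = 9694845.
Full binary trees with 7 leaves have 7−1 = 6 internal nodes, so there are C_6 of them. So Y = C_6 = 132.
Binary trees (left/right distinguished) on n nodes are counted by C_n; here n = 14. So Z = C_14 = 2674440.
X − Y − Z = 9694845 − 132 − 2674440 = 7020273.

7020273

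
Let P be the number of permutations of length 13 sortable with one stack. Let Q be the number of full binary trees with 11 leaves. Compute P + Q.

759696

Stack-sortable permutations are exactly the 231-avoiding ones, counted by C_n; here n = 13. So P = C_13 = 742900.
A full binary tree with L leaves has L−1 internal nodes and is counted by C_{L−1}; L = 11 gives C_10. So Q = C_10 = 16796.
P + Q = 742900 + 16796 = 759696.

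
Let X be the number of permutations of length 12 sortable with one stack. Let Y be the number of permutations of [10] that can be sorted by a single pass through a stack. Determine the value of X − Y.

Stack-sortable permutations are exactly the 231-avoiding ones, counted by C_n; here n = 12. So X = C_12 = 208012.
Stack-sortable permutations are exactly the 231-avoiding ones, counted by C_n; here n = 10. So Y = C_10 = 16796.
X − Y = 208012 − 16796 = 191216.

191216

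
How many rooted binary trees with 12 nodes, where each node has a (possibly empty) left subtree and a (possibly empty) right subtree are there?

Rooted binary trees with 12 nodes (each child slot possibly empty) number C_12.
C_12 = C_11 · 2(2·11+1)/(11+2) = 58786 · 46/13 = 208012.

208012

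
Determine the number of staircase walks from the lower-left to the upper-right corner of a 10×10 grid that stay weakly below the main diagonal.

Monotone paths in an n×n grid that stay weakly below the diagonal are counted by C_n; here n = 10.
C_10 = C(20,10)/11 = 184756/11 = 16796.

16796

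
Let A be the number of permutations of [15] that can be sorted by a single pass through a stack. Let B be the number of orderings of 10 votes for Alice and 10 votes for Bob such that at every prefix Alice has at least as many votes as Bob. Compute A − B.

9678049

Stack-sortable permutations are exactly the 231-avoiding ones, counted by C_n; here n = 15. So A = C_15 = 9694845.
Reading a vote for the leader as '(' and for the other as ')' turns such a sequence into a balanced string of 10 pairs, so the count is C_10. So B = C_10 = 16796.
A − B = 9694845 − 16796 = 9678049.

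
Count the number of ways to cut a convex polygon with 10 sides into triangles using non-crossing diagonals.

The number of triangulations of a 10-gon is the Catalan number C_8 (index = sides − 2).
C_8 = C(16,8)/9 = 12870/9 = 1430.

1430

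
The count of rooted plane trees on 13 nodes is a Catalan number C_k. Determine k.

Rooted ordered (plane) trees on m nodes have m−1 edges and are counted by C_{m−1}; m = 13 gives C_12.

12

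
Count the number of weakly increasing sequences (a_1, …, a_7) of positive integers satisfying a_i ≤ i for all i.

Such sub-staircase sequences of length n are counted by C_n; here n = 7.
C_7 = C_6 · 2(2·6+1)/(6+2) = 132 · 26/8 = 429.

429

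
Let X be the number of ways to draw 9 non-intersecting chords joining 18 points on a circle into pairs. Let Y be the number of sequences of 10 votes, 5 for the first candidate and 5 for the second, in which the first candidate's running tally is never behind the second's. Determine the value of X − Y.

4820

Non-crossing perfect matchings of 2n points on a circle are counted by C_n; with 18 points, n = 9. So X = C_9 = 4862.
Reading a vote for the leader as '(' and for the other as ')' turns such a sequence into a balanced string of 5 pairs, so the count is C_5. So Y = C_5 = 42.
X − Y = 4862 − 42 = 4820.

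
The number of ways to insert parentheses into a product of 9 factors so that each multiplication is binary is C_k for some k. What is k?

8

Bracketing 9 factors into binary products is counted by C_{9−1} = C_8.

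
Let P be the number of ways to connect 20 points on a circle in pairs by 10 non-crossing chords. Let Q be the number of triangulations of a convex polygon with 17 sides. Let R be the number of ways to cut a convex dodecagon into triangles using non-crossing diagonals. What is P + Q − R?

9694845

Pairing 20 circle points by 10 non-crossing chords gives C_10 matchings. So P = C_10 = 16796.
A convex 17-gon is triangulated into 15 triangles, and the number of such triangulations is the Catalan number C_{17−2} = C_15. So Q = C_15 = 9694845.
A convex 12-gon is triangulated into 10 triangles, and the number of such triangulations is the Catalan number C_{12−2} = C_10. So R = C_10 = 16796.
P + Q − R = 16796 + 9694845 − 16796 = 9694845.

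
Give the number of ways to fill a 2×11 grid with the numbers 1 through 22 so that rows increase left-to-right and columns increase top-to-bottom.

Standard Young tableaux of shape 2×n are counted by C_n; here n = 11.
C_11 = C(22,11)/12 = 705432/12 = 58786.

58786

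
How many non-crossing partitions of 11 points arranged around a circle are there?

The non-crossing partitions of [11] form a lattice of size C_11.
C_11 = C(22,11)/12 = 705432/12 = 58786.

58786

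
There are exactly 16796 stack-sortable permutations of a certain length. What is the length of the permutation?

10

Stack-sortable permutations of [n] are counted by C_n, and C_10 = 16796.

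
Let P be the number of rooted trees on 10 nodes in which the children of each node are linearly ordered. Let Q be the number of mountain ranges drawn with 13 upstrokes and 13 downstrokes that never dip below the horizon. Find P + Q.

747762

Rooted ordered (plane) trees on m nodes have m−1 edges and are counted by C_{m−1}; m = 10 gives C_9. So P = C_9 = 4862.
Dyck paths of semilength n (length 2n) are counted by C_n; here n = 13. So Q = C_13 = 742900.
P + Q = 4862 + 742900 = 747762.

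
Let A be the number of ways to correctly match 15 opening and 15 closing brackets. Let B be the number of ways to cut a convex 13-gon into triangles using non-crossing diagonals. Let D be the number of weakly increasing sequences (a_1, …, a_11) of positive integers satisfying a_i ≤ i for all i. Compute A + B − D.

9694845

A balanced arrangement of 15 bracket pairs is a Dyck word of semilength 15, so the count is C_15. So A = C_15 = 9694845.
Triangulations of a convex m-gon are counted by C_{m−2}; with m = 13 this is C_11. So B = C_11 = 58786.
Such sub-staircase sequences of length n are counted by C_n; here n = 11. So D = C_11 = 58786.
A + B − D = 9694845 + 58786 − 58786 = 9694845.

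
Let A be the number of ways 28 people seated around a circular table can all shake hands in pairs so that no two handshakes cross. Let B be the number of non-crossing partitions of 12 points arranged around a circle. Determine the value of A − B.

2466428

With 28 = 2·14 people, non-crossing handshake pairings are non-crossing perfect matchings on a circle, counted by C_14. So A = C_14 = 2674440.
Non-crossing partitions of an n-element set are counted by C_n; here n = 12. So B = C_12 = 208012.
A − B = 2674440 − 208012 = 2466428.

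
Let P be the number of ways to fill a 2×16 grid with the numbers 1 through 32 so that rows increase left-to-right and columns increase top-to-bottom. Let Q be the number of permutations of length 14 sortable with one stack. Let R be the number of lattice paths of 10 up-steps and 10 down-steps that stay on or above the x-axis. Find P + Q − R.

Standard Young tableaux of shape 2×n are counted by C_n; here n = 16. So P = C_16 = 35357670.
By Knuth's characterisation, the stack-sortable permutations of length 14 are the 231-avoiders, numbering C_14. So Q = C_14 = 2674440.
Paths of 10 up- and 10 down-steps that never dip below the axis are Dyck paths; their count is C_10. So R = C_10 = 16796.
P + Q − R = 35357670 + 2674440 − 16796 = 38015314.

38015314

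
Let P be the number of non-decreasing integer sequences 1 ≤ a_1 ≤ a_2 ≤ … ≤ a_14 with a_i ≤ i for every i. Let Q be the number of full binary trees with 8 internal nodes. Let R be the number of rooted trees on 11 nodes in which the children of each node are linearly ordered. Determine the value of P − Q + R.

2689806

Weakly increasing sequences with a_i ≤ i biject with Dyck paths of semilength 14, so there are C_14. So P = C_14 = 2674440.
The number of full binary trees on 8 internal nodes is the Catalan number C_8. So Q = C_8 = 1430.
A rooted plane tree on 11 nodes has 10 edges, and such trees are counted by C_10. So R = C_10 = 16796.
P − Q + R = 2674440 − 1430 + 16796 = 2689806.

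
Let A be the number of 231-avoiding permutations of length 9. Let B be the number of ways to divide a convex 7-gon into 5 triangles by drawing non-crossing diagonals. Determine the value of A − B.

4820

Permutations of [n] avoiding any single length-3 pattern are counted by C_n; here n = 9. So A = C_9 = 4862.
Triangulations of a convex m-gon are counted by C_{m−2}; with m = 7 this is C_5. So B = C_5 = 42.
A − B = 4862 − 42 = 4820.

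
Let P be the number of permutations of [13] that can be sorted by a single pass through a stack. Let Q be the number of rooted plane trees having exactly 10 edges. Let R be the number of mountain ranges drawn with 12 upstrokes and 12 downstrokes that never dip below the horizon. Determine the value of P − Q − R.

Stack-sortable permutations are exactly the 231-avoiding ones, counted by C_n; here n = 13. So P = C_13 = 742900.
A rooted plane tree with 10 edges has 11 nodes, and the count is C_10. So Q = C_10 = 16796.
A Dyck path with 12 up-steps and 12 down-steps has semilength 12, so there are C_12 of them. So R = C_12 = 208012.
P − Q − R = 742900 − 16796 − 208012 = 518092.

518092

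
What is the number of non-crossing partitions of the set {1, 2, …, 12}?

Non-crossing partitions of an n-element set are counted by C_n; here n = 12.
C_12 = C(24,12)/13 = 2704156/13 = 208012.

208012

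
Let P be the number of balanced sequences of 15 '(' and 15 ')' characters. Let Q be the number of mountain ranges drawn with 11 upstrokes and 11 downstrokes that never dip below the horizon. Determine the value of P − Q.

9636059

Balanced strings of n pairs of brackets are counted by C_n; here n = 15. So P = C_15 = 9694845.
Dyck paths of semilength n (length 2n) are counted by C_n; here n = 11. So Q = C_11 = 58786.
P − Q = 9694845 − 58786 = 9636059.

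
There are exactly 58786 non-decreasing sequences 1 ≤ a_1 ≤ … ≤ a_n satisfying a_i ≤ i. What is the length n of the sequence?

11

Such sub-staircase sequences of length n are counted by C_n; 58786 = C_11.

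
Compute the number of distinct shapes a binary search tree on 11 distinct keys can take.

58786

There are C_n binary search tree shapes on n keys; with n = 11 that is C_11.
C_11 = C_10 · 2(2·10+1)/(10+2) = 16796 · 42/12 = 58786.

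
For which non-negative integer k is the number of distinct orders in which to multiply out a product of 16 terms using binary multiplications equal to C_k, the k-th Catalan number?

Bracketing 16 factors into binary products is counted by C_{16−1} = C_15.

15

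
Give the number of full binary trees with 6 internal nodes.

Full binary trees with n internal nodes are counted by C_n; here n = 6.
C_6 = C(12,6)/7 = 924/7 = 132.

132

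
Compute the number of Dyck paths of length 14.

429

A Dyck path with 7 up-steps and 7 down-steps has semilength 7, so there are C_7 of them.
C_7 = C_6 · 2(2·6+1)/(6+2) = 132 · 26/8 = 429.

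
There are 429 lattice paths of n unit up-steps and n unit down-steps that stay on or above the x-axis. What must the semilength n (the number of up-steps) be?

Dyck paths of semilength n are counted by C_n; 429 = C_7.

7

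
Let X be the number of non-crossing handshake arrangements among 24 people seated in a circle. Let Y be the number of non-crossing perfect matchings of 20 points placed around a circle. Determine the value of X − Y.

191216

With 24 = 2·12 people, non-crossing handshake pairings are non-crossing perfect matchings on a circle, counted by C_12. So X = C_12 = 208012.
Pairing 20 circle points by 10 non-crossing chords gives C_10 matchings. So Y = C_10 = 16796.
X − Y = 208012 − 16796 = 191216.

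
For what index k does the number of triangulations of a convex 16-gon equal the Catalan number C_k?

A convex 16-gon is triangulated into 14 triangles, and the number of such triangulations is the Catalan number C_{16−2} = C_14.

14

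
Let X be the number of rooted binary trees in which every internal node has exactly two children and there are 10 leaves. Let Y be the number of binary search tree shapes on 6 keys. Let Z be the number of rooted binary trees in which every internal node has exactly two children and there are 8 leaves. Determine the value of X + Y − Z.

A full binary tree with L leaves has L−1 internal nodes and is counted by C_{L−1}; L = 10 gives C_9. So X = C_9 = 4862.
There are C_n binary search tree shapes on n keys; with n = 6 that is C_6. So Y = C_6 = 132.
A full binary tree with L leaves has L−1 internal nodes and is counted by C_{L−1}; L = 8 gives C_7. So Z = C_7 = 429.
X + Y − Z = 4862 + 132 − 429 = 4565.

4565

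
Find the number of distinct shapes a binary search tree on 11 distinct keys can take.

58786

Rooted binary trees with 11 nodes (each child slot possibly empty) number C_11.
C_11 = C_10 · 2(2·10+1)/(10+2) = 16796 · 42/12 = 58786.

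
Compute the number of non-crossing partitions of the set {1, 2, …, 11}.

Non-crossing partitions of an n-element set are counted by C_n; here n = 11.
C_11 = C(22,11)/12 = 705432/12 = 58786.

58786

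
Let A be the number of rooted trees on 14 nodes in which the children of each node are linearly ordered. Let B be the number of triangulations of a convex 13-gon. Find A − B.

Rooted ordered (plane) trees on m nodes have m−1 edges and are counted by C_{m−1}; m = 14 gives C_13. So A = C_13 = 742900.
A convex 13-gon is triangulated into 11 triangles, and the number of such triangulations is the Catalan number C_{13−2} = C_11. So B = C_11 = 58786.
A − B = 742900 − 58786 = 684114.

684114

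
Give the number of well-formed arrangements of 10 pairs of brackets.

A balanced arrangement of 10 bracket pairs is a Dyck word of semilength 10, so the count is C_10.
C_10 = C(20,10)/11 = 184756/11 = 16796.

16796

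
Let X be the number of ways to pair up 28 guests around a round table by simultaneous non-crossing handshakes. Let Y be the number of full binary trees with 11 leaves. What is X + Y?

With 28 = 2·14 people, non-crossing handshake pairings are non-crossing perfect matchings on a circle, counted by C_14. So X = C_14 = 2674440.
Full binary trees with 11 leaves have 11−1 = 10 internal nodes, so there are C_10 of them. So Y = C_10 = 16796.
X + Y = 2674440 + 16796 = 2691236.

2691236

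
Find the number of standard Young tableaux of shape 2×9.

4862

Standard Young tableaux of shape 2×n are counted by C_n; here n = 9.
C_9 = C_8 · 2(2·8+1)/(8+2) = 1430 · 34/10 = 4862.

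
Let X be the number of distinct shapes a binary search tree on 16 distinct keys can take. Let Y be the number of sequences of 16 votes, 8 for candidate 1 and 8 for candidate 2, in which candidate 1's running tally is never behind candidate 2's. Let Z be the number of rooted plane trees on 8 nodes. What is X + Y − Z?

Rooted binary trees with 16 nodes (each child slot possibly empty) number C_16. So X = C_16 = 35357670.
Ballot sequences with n votes each where one side never trails are Dyck words, counted by C_n; here n = 8. So Y = C_8 = 1430.
A rooted plane tree on 8 nodes has 7 edges, and such trees are counted by C_7. So Z = C_7 = 429.
X + Y − Z = 35357670 + 1430 − 429 = 35358671.

35358671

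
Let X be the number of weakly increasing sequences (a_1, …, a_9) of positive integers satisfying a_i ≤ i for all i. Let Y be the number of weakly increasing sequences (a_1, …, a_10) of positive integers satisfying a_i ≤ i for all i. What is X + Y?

Such sub-staircase sequences of length n are counted by C_n; here n = 9. So X = C_9 = 4862.
Weakly increasing sequences with a_i ≤ i biject with Dyck paths of semilength 10, so there are C_10. So Y = C_10 = 16796.
X + Y = 4862 + 16796 = 21658.

21658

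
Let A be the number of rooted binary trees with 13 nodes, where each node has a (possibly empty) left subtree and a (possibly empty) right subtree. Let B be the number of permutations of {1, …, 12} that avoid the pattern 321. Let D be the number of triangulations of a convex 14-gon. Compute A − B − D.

326876

There are C_n binary search tree shapes on n keys; with n = 13 that is C_13. So A = C_13 = 742900.
Permutations of [n] avoiding any single length-3 pattern are counted by C_n; here n = 12. So B = C_12 = 208012.
Triangulations of a convex m-gon are counted by C_{m−2}; with m = 14 this is C_12. So D = C_12 = 208012.
A − B − D = 742900 − 208012 − 208012 = 326876.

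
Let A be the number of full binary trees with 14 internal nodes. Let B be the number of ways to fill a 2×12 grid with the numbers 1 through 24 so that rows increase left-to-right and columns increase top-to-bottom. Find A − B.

The number of full binary trees on 14 internal nodes is the Catalan number C_14. So A = C_14 = 2674440.
Standard Young tableaux of shape 2×n are counted by C_n; here n = 12. So B = C_12 = 208012.
A − B = 2674440 − 208012 = 2466428.

2466428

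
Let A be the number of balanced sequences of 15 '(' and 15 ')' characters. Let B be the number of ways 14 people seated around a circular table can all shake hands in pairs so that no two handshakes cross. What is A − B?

9694416

Balanced strings of n pairs of brackets are counted by C_n; here n = 15. So A = C_15 = 9694845.
With 14 = 2·7 people, non-crossing handshake pairings are non-crossing perfect matchings on a circle, counted by C_7. So B = C_7 = 429.
A − B = 9694845 − 429 = 9694416.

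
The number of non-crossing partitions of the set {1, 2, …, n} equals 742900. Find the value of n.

Non-crossing partitions of [n] are counted by C_n; 742900 = C_13.

13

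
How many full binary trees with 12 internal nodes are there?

208012

Full binary trees with n internal nodes are counted by C_n; here n = 12.
C_12 = C(24,12)/13 = 2704156/13 = 208012.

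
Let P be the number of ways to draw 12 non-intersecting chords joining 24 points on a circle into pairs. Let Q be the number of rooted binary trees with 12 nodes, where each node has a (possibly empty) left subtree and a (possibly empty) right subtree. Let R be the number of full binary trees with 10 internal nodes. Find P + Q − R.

Pairing 24 circle points by 12 non-crossing chords gives C_12 matchings. So P = C_12 = 208012.
There are C_n binary search tree shapes on n keys; with n = 12 that is C_12. So Q = C_12 = 208012.
Full binary trees with n internal nodes are counted by C_n; here n = 10. So R = C_10 = 16796.
P + Q − R = 208012 + 208012 − 16796 = 399228.

399228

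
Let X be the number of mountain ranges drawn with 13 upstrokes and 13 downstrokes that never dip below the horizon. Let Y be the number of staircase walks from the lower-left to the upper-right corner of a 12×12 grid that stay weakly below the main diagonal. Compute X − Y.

534888

Paths of 13 up- and 13 down-steps that never dip below the axis are Dyck paths; their count is C_13. So X = C_13 = 742900.
Monotone paths in an n×n grid that stay weakly below the diagonal are counted by C_n; here n = 12. So Y = C_12 = 208012.
X − Y = 742900 − 208012 = 534888.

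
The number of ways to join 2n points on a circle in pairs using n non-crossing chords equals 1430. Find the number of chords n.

Non-crossing pairings of 2n points on a circle are counted by C_n. Since C_8 = 1430, the index is 8.

8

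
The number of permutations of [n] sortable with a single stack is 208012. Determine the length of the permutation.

Stack-sortable permutations of [n] are counted by C_n; 208012 = C_12.

12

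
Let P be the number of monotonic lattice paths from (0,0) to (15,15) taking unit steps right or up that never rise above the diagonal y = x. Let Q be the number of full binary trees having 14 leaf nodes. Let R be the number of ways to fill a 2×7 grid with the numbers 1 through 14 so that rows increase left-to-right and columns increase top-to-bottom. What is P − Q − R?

8951516

Sub-diagonal monotone paths from (0,0) to (15,15) biject with Dyck paths of semilength 15, giving C_15. So P = C_15 = 9694845.
A full binary tree with L leaves has L−1 internal nodes and is counted by C_{L−1}; L = 14 gives C_13. So Q = C_13 = 742900.
Standard Young tableaux of shape 2×n are counted by C_n; here n = 7. So R = C_7 = 429.
P − Q − R = 9694845 − 742900 − 429 = 8951516.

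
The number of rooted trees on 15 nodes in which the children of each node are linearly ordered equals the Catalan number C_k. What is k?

14

A rooted plane tree on 15 nodes has 14 edges, and such trees are counted by C_14.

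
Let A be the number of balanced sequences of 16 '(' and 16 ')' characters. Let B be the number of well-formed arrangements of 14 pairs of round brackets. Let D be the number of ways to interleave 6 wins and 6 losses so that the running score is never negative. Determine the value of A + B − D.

38031978

Balanced strings of n pairs of brackets are counted by C_n; here n = 16. So A = C_16 = 35357670.
A balanced arrangement of 14 bracket pairs is a Dyck word of semilength 14, so the count is C_14. So B = C_14 = 2674440.
Ballot sequences with n votes each where one side never trails are Dyck words, counted by C_n; here n = 6. So D = C_6 = 132.
A + B − D = 35357670 + 2674440 − 132 = 38031978.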